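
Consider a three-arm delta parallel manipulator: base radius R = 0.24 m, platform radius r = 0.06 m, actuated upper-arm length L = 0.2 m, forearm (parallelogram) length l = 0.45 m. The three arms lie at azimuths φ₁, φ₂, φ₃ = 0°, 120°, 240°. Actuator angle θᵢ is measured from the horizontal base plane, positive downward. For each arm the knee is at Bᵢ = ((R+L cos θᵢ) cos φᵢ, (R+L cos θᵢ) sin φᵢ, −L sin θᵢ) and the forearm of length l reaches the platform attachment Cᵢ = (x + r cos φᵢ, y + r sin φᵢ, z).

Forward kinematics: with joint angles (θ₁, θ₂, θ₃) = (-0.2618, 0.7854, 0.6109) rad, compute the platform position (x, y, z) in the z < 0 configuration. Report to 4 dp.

(0.1206, -0.0242, -0.3199)

φ1=0.0°: virtual centre (0.3732, 0.0000, 0.0518), radius l
φ2=120.0°: virtual centre (-0.1607, 0.2784, -0.1414), radius l
S3 = (0.3438·cos240.0°, 0.3438·sin240.0°, -0.1147) = (-0.1719, -0.2978, -0.1147)
|S₂|²−|S₁|² = -0.0186;  |S₃|²−|S₁|² = -0.0106
linear system: -1.0678x+0.5567y = -0.0186−-0.3864z; -1.0902x+-0.5955y = -0.0106−-0.3330z
Cramer: x(z) = 0.0137-0.3343z;  y(z) = -0.0073+0.0528z
quadratic in z: (1.1145)z²+(0.1361)z+(-0.0705)=0, √Δ=0.5769 → z ∈ {-0.3199, 0.1978}; z = -0.3199 (taking z<0)
x = 0.1206, y = -0.0242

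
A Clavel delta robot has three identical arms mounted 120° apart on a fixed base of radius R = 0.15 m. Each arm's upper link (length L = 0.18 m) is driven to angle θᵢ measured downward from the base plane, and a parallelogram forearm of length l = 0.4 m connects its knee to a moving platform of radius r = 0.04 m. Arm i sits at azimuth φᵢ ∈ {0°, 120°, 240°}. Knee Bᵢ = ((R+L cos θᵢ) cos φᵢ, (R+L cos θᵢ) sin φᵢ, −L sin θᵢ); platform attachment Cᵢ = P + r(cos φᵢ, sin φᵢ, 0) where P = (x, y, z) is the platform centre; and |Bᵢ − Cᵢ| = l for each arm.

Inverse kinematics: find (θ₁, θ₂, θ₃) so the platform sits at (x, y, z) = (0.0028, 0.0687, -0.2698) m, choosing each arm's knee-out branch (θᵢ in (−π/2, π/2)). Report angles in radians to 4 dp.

θ₁ = 0.0000, θ₂ = -0.3489, θ₃ = 0.3491

φ1=0.0° → target in arm frame (0.0028, 0.0687)
  e−x'=0.1072;  (l²−L²−(e−x')²−y'²−z²)/2L = 0.1072
  √(A²+B²)=0.2903;  θ1 = -1.1926+1.1925 ≈ 0.0000
φ2=120.0° → target in arm frame (0.0581, -0.0368)
  A=0.0519, B=-0.2698, C=(l²−L²−A²−y'²−z²)/(2L)=0.1410
  √(A²+B²)=0.2747;  θ2 = -1.3807+1.0319 ≈ -0.3489
arm 3 (φ=240.0°): x'=-0.0609, y'=-0.0319
  A=0.1709, B=-0.2698, C=(l²−L²−A²−y'²−z²)/(2L)=0.0683
  √(A²+B²)=0.3194;  θ3 = -1.0062+1.3553 ≈ 0.3491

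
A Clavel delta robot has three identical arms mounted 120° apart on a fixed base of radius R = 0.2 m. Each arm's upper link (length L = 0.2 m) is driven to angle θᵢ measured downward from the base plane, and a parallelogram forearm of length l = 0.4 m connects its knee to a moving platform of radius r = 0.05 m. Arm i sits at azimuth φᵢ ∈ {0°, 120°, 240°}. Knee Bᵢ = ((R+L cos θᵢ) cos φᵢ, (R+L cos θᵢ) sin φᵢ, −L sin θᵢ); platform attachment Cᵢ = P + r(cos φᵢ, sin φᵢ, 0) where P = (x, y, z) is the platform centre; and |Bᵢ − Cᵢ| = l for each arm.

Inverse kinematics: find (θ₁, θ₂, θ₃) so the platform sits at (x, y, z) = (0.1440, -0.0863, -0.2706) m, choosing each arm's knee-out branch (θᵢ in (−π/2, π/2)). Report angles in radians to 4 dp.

θ₁ = -0.3492, θ₂ = 1.1344, θ₃ = 0.5234

φ1=0.0° → target in arm frame (0.1440, -0.0863)
  A=0.0060, B=-0.2706, C=(l²−L²−A²−y'²−z²)/(2L)=0.0982
  γ=atan2(-0.2706,0.0060)=-1.5486;  ψ=arccos(0.3629)=1.1994;  θ1=γ+ψ≈-0.3492
rotate P by −φ2: (-0.1467, -0.0816, -0.2706)
  A=0.2967, B=-0.2706, C=(l²−L²−A²−y'²−z²)/(2L)=-0.1198
  θ2 = atan2(B,A) + arccos(C/0.4016) = 1.1344
arm 3 (φ=240.0°): x'=0.0027, y'=0.1679
  e−x'=0.1473;  (l²−L²−(e−x')²−y'²−z²)/2L = -0.0077
  √(A²+B²)=0.3081;  θ3 = -1.0724+1.5958 ≈ 0.5234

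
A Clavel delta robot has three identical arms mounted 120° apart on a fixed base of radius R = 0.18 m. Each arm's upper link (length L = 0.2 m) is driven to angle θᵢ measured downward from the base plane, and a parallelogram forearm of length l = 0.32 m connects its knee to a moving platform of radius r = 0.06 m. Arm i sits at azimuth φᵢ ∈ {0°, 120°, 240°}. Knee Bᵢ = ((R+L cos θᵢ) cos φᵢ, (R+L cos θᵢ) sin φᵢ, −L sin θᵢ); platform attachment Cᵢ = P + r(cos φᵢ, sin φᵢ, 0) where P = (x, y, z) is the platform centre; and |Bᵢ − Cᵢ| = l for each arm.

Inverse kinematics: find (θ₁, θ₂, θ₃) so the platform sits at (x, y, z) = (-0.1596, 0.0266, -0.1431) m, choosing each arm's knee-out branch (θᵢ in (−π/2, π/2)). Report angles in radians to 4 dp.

θ₁ = 1.3964, θ₂ = -0.3490, θ₃ = 0.1746

rotate P by −φ1: (-0.1596, 0.0266, -0.1431)
  A cos θ + B sin θ = C:  0.2796·cos θ + -0.1431·sin θ = -0.0924
  γ=atan2(-0.1431,0.2796)=-0.4730;  ψ=arccos(-0.2942)=1.8694;  θ1=γ+ψ≈1.3964
φ2=120.0° → target in arm frame (0.1028, 0.1249)
  e−x'=0.0172;  (l²−L²−(e−x')²−y'²−z²)/2L = 0.0651
  γ=atan2(-0.1431,0.0172)=-1.4514;  ψ=arccos(0.4514)=1.1025;  θ2=γ+ψ≈-0.3490
rotate P by −φ3: (0.0568, -0.1515, -0.1431)
  A cos θ + B sin θ = C:  0.0632·cos θ + -0.1431·sin θ = 0.0374
  √(A²+B²)=0.1564;  θ3 = -1.1547+1.3293 ≈ 0.1746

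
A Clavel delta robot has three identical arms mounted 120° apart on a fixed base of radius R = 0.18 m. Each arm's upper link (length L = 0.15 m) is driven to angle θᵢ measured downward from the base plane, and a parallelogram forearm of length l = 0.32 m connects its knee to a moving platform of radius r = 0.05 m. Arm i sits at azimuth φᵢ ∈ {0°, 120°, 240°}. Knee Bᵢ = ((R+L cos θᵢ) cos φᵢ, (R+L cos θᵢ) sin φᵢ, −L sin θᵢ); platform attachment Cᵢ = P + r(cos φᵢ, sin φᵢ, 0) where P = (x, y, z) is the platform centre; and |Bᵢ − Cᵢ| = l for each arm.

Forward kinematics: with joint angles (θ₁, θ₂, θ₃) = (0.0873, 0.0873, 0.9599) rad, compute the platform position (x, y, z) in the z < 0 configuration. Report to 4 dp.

φ1=0.0°: virtual centre (0.2794, 0.0000, -0.0131), radius l
arm 2 at φ=120.0°: e+L cos θ2 = 0.2794;  S2 = (-0.1397, 0.2420, -0.0131)
arm 3 at φ=240.0°: e+L cos θ3 = 0.2160;  S3 = (-0.1080, -0.1871, -0.1229)
|S₂|²−|S₁|² = 0.0000;  |S₃|²−|S₁|² = -0.0165
plane₁₂: -0.8383x+0.4840y+0.0000z = 0.0000
det = 0.6887;  x = 0.0116+-0.1543z,  y = 0.0201+-0.2673z
sphere 1 gives Az²+Bz+C=0 with A=1.0952, B=0.0981, C=-0.0301;  B²−4AC=0.1414;  roots -0.2165, 0.1269;  negative root z = -0.2165
x = 0.0450, y = 0.0779

(0.0450, 0.0779, -0.2165)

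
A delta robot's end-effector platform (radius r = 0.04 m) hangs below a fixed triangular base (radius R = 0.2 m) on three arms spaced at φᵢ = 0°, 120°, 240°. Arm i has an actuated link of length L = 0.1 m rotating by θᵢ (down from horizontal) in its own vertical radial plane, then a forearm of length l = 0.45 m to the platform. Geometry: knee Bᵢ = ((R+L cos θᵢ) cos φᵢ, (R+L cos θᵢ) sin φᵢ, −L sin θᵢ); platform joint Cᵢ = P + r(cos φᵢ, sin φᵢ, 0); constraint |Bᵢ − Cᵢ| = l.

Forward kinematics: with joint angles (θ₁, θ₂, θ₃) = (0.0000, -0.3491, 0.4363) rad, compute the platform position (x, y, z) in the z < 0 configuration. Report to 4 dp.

arm 1 at φ=0.0°: e+L cos θ1 = 0.2600;  O1 = (0.2600, 0.0000, 0.0000)
arm 2 at φ=120.0°: e+L cos θ2 = 0.2540;  O2 = (-0.1270, 0.2199, 0.0342)
arm 3 at φ=240.0°: e+L cos θ3 = 0.2506;  O3 = (-0.1253, -0.2171, -0.0423)
|O₂|²−|O₁|² = -0.0019;  |O₃|²−|O₁|² = -0.0030
linear system: -0.7740x+0.4399y = -0.0019−0.0684z; -0.7706x+-0.4341y = -0.0030−-0.0845z
det = 0.6750;  x = 0.0032+-0.0111z,  y = 0.0012+-0.1750z
quadratic in z: (1.0308)z²+(0.0053)z+(-0.1365)=0, √Δ=0.7503 → z ∈ {-0.3665, 0.3614}; z = -0.3665 (taking z<0)
x = 0.0073, y = 0.0654

(0.0073, 0.0654, -0.3665)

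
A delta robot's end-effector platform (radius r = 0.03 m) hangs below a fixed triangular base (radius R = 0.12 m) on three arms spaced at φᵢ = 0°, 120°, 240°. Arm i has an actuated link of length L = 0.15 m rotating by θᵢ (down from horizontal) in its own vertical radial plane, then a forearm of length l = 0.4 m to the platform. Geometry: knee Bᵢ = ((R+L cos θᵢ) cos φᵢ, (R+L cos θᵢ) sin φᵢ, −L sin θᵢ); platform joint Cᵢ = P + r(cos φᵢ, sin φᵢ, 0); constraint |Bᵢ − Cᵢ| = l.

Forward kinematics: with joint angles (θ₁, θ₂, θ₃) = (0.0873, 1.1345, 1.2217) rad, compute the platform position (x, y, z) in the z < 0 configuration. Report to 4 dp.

S1 = (0.2394·cos0.0°, 0.2394·sin0.0°, -0.0131) = (0.2394, 0.0000, -0.0131)
arm 2 at φ=120.0°: e+L cos θ2 = 0.1534;  S2 = (-0.0767, 0.1328, -0.1359)
arm 3 at φ=240.0°: e+L cos θ3 = 0.1413;  S3 = (-0.0707, -0.1224, -0.1410)
|S₂|²−|S₁|² = -0.0155;  |S₃|²−|S₁|² = -0.0177
[-0.6322 0.2657 -0.2457]·P = -0.0155;  [-0.6202 -0.2448 -0.2557]·P = -0.0177
Cramer: x(z) = 0.0266-0.4009z;  y(z) = 0.0049-0.0291z
quadratic in z: (1.1616)z²+(0.1966)z+(-0.1145)=0, √Δ=0.7554 → z ∈ {-0.4098, 0.2405}; z = -0.4098 (taking z<0)
x = 0.1908, y = 0.0168

(0.1908, 0.0168, -0.4098)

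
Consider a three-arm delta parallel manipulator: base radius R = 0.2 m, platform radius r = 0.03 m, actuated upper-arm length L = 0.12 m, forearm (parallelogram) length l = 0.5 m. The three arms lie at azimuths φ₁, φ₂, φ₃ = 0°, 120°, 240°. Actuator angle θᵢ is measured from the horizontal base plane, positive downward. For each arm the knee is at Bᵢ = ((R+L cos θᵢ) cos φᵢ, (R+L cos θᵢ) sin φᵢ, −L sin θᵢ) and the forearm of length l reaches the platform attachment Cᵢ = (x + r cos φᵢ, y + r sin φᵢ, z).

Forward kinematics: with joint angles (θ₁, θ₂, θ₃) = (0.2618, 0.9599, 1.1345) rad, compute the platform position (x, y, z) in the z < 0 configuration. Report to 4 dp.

(0.1147, 0.0235, -0.5003)

S1 = (0.2859·cos0.0°, 0.2859·sin0.0°, -0.0311) = (0.2859, 0.0000, -0.0311)
S2 = (0.2388·cos120.0°, 0.2388·sin120.0°, -0.0983) = (-0.1194, 0.2068, -0.0983)
S3 = (0.2207·cos240.0°, 0.2207·sin240.0°, -0.1088) = (-0.1104, -0.1911, -0.1088)
subtract pairs → two planes through P
linear system: -0.8107x+0.4137y = -0.0160−-0.1345z; -0.7925x+-0.3823y = -0.0222−-0.1554z
Cramer: x(z) = 0.0240-0.1814z;  y(z) = 0.0083-0.0304z
sphere 1 gives Az²+Bz+C=0 with A=1.0338, B=0.1566, C=-0.1804;  B²−4AC=0.7704;  roots -0.5003, 0.3487;  negative root z = -0.5003
x = 0.1147, y = 0.0235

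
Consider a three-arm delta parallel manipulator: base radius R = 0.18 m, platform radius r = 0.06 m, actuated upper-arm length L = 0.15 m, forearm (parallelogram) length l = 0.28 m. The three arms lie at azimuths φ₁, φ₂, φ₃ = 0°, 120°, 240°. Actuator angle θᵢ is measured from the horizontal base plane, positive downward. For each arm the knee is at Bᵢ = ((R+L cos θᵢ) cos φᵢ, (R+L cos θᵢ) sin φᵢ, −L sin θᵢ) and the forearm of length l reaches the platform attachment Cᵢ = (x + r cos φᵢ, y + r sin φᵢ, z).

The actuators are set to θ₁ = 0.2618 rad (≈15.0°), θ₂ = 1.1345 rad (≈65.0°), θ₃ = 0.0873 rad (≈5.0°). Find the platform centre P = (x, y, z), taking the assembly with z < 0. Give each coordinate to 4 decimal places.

arm 1 at φ=0.0°: ρ1 = 0.2649;  S1 = (0.2649, 0.0000, -0.0388)
arm 2 at φ=120.0°: ρ2 = 0.1834;  S2 = (-0.0917, 0.1588, -0.1359)
arm 3 at φ=240.0°: ρ3 = 0.2694;  S3 = (-0.1347, -0.2333, -0.0131)
eliminate P² terms by subtracting sphere 1 from 2 and 3
plane₁₂: -0.7132x+0.3176y+-0.1943z = -0.0196
det = 0.5867;  x = 0.0150+-0.1266z,  y = -0.0280+0.3272z
into |P−S₁|² = l²: 1.1231z² + 0.1226z + -0.0137 = 0;  Δ = 0.0764;  z = -0.1776 or 0.0684 → z<0 root = -0.1776
x = 0.0375, y = -0.0861

(0.0375, -0.0861, -0.1776)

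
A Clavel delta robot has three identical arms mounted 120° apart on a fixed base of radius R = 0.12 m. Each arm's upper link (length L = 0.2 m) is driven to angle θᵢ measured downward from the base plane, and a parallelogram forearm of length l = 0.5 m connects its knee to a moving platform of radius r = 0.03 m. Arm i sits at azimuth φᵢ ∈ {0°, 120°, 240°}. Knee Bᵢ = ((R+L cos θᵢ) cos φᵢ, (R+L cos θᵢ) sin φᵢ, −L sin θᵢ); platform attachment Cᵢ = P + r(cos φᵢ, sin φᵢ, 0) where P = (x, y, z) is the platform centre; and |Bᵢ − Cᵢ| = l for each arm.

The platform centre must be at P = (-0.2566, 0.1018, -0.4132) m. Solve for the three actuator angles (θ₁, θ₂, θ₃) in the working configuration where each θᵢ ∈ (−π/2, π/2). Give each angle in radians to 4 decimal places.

arm 1 (φ=0.0°): x'=-0.2566, y'=0.1018
  e−x'=0.3466;  (l²−L²−(e−x')²−y'²−z²)/2L = -0.2281
  γ=atan2(-0.4132,0.3466)=-0.8728;  ψ=arccos(-0.4229)=2.0074;  θ1=γ+ψ≈1.1346
arm 2 (φ=120.0°): x'=0.2165, y'=0.1713
  e−x'=-0.1265;  (l²−L²−(e−x')²−y'²−z²)/2L = -0.0152
  √(A²+B²)=0.4321;  θ2 = -1.8678+1.6060 ≈ -0.2618
arm 3 (φ=240.0°): x'=0.0401, y'=-0.2731
  e−x'=0.0499;  (l²−L²−(e−x')²−y'²−z²)/2L = -0.0945
  √(A²+B²)=0.4162;  θ3 = -1.4507+1.7999 ≈ 0.3492

θ₁ = 1.1346, θ₂ = -0.2618, θ₃ = 0.3492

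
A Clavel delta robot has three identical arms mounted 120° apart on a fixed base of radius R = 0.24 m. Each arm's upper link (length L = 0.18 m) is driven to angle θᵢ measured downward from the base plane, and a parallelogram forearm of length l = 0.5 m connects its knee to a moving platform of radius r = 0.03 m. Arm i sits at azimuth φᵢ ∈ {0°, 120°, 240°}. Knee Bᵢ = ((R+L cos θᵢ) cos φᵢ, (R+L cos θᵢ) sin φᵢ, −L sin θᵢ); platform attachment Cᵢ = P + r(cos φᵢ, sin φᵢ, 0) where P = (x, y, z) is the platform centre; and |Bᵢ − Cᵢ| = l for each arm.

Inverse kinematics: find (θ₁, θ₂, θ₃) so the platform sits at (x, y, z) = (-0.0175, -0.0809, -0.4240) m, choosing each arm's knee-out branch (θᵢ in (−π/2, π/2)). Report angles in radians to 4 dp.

arm 1 (φ=0.0°): x'=-0.0175, y'=-0.0809
  e−x'=0.2275;  (l²−L²−(e−x')²−y'²−z²)/2L = -0.0569
  √(A²+B²)=0.4812;  θ1 = -1.0783+1.6893 ≈ 0.6110
φ2=120.0° → target in arm frame (-0.0613, 0.0556)
  A=0.2713, B=-0.4240, C=(l²−L²−A²−y'²−z²)/(2L)=-0.1080
  √(A²+B²)=0.5034;  θ2 = -1.0016+1.7870 ≈ 0.7855
arm 3 (φ=240.0°): x'=0.0788, y'=0.0253
  e−x'=0.1312;  (l²−L²−(e−x')²−y'²−z²)/2L = 0.0555
  θ3 = atan2(B,A) + arccos(C/0.4438) = 0.1747

θ₁ = 0.6110, θ₂ = 0.7855, θ₃ = 0.1747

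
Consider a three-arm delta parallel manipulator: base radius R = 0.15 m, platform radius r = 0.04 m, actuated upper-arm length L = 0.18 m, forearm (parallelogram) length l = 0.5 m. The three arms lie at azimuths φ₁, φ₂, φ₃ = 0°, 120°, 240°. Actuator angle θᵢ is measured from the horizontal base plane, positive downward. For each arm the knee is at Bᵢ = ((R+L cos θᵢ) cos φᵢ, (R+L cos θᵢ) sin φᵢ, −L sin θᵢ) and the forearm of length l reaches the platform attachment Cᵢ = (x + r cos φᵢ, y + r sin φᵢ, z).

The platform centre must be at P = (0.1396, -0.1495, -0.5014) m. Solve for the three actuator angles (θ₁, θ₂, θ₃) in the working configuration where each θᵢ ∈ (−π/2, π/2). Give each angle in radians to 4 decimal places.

θ₁ = 0.2619, θ₂ = 1.2220, θ₃ = 0.5239

φ1=0.0° → target in arm frame (0.1396, -0.1495)
  A=-0.0296, B=-0.5014, C=(l²−L²−A²−y'²−z²)/(2L)=-0.1584
  θ1 = atan2(B,A) + arccos(C/0.5023) = 0.2619
φ2=120.0° → target in arm frame (-0.1993, -0.0461)
  A=0.3093, B=-0.5014, C=(l²−L²−A²−y'²−z²)/(2L)=-0.3655
  γ=atan2(-0.5014,0.3093)=-1.0181;  ψ=arccos(-0.6204)=2.2401;  θ2=γ+ψ≈1.2220
rotate P by −φ3: (0.0597, 0.1956, -0.5014)
  A cos θ + B sin θ = C:  0.0503·cos θ + -0.5014·sin θ = -0.2073
  √(A²+B²)=0.5039;  θ3 = -1.4708+1.9947 ≈ 0.5239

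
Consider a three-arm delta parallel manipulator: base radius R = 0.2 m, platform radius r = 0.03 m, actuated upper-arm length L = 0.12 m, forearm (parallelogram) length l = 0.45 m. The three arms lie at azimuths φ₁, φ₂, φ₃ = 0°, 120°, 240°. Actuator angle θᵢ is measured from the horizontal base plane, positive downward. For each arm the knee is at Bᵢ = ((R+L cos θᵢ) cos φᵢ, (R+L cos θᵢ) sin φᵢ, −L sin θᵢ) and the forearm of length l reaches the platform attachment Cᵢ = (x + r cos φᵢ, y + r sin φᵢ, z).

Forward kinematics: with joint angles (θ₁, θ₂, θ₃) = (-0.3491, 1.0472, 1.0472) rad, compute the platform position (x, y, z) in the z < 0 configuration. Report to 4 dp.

arm 1 at φ=0.0°: ρ1 = 0.2828;  S1 = (0.2828, 0.0000, 0.0410)
arm 2 at φ=120.0°: ρ2 = 0.2300;  S2 = (-0.1150, 0.1992, -0.1039)
arm 3 at φ=240.0°: ρ3 = 0.2300;  S3 = (-0.1150, -0.1992, -0.1039)
eliminate P² terms by subtracting sphere 1 from 2 and 3
plane₁₂: -0.7955x+0.3984y+-0.2899z = -0.0179
Cramer: x(z) = 0.0226-0.3645z;  y(z) = 0.0000+0.0000z
sphere 1 gives Az²+Bz+C=0 with A=1.1328, B=0.1076, C=-0.1331;  B²−4AC=0.6147;  roots -0.3935, 0.2986;  negative root z = -0.3935
x = 0.1660, y = 0.0000

(0.1660, 0.0000, -0.3935)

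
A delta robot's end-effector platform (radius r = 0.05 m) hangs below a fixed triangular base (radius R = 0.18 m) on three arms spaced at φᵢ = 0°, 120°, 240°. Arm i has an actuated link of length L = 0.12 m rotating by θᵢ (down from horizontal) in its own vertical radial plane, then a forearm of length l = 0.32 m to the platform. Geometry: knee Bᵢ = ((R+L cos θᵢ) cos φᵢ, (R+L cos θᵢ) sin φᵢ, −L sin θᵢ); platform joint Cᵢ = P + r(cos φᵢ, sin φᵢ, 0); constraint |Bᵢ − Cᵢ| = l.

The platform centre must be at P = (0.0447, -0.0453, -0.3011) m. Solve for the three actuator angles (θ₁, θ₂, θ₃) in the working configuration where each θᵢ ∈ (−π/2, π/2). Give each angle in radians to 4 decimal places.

arm 1 (φ=0.0°): x'=0.0447, y'=-0.0453
  A cos θ + B sin θ = C:  0.0853·cos θ + -0.3011·sin θ = -0.0500
  γ=atan2(-0.3011,0.0853)=-1.2947;  ψ=arccos(-0.1596)=1.7311;  θ1=γ+ψ≈0.4364
rotate P by −φ2: (-0.0616, -0.0161, -0.3011)
  e−x'=0.1916;  (l²−L²−(e−x')²−y'²−z²)/2L = -0.1651
  √(A²+B²)=0.3569;  θ2 = -1.0041+2.0517 ≈ 1.0476
rotate P by −φ3: (0.0169, 0.0614, -0.3011)
  A cos θ + B sin θ = C:  0.1131·cos θ + -0.3011·sin θ = -0.0801
  γ=atan2(-0.3011,0.1131)=-1.2114;  ψ=arccos(-0.2490)=1.8225;  θ3=γ+ψ≈0.6110

θ₁ = 0.4364, θ₂ = 1.0476, θ₃ = 0.6110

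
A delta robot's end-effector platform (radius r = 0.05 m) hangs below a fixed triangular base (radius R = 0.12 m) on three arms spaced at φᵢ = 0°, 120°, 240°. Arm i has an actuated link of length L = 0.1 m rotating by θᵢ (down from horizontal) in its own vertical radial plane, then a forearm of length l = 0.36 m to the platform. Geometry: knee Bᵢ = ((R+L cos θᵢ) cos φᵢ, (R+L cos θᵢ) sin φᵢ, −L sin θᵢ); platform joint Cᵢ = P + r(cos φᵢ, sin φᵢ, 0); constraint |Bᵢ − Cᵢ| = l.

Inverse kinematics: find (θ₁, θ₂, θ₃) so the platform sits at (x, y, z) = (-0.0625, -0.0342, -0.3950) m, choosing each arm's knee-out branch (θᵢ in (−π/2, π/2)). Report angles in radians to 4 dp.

φ1=0.0° → target in arm frame (-0.0625, -0.0342)
  A cos θ + B sin θ = C:  0.1325·cos θ + -0.3950·sin θ = -0.2758
  √(A²+B²)=0.4166;  θ1 = -1.2471+2.2941 ≈ 1.0470
rotate P by −φ2: (0.0016, 0.0712, -0.3950)
  e−x'=0.0684;  (l²−L²−(e−x')²−y'²−z²)/2L = -0.2309
  √(A²+B²)=0.4009;  θ2 = -1.3994+2.1845 ≈ 0.7851
φ3=240.0° → target in arm frame (0.0609, -0.0370)
  A=0.0091, B=-0.3950, C=(l²−L²−A²−y'²−z²)/(2L)=-0.1894
  θ3 = atan2(B,A) + arccos(C/0.3951) = 0.5230

θ₁ = 1.0470, θ₂ = 0.7851, θ₃ = 0.5230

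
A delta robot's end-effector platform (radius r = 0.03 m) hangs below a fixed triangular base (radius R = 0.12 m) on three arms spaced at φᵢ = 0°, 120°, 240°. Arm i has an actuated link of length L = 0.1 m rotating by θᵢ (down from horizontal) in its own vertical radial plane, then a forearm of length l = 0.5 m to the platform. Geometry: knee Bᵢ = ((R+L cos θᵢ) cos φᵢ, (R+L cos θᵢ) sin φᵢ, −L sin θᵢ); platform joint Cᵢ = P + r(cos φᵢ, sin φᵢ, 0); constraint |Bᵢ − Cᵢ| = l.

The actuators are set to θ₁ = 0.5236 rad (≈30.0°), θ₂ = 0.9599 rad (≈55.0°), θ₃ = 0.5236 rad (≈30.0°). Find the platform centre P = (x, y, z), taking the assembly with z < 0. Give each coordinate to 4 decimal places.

φ1=0.0°: virtual centre (0.1766, 0.0000, -0.0500), radius l
S2 = (0.1474·cos120.0°, 0.1474·sin120.0°, -0.0819) = (-0.0737, 0.1276, -0.0819)
S3 = (0.1766·cos240.0°, 0.1766·sin240.0°, -0.0500) = (-0.0883, -0.1529, -0.0500)
subtract pairs → two planes through P
plane₁₂: -0.5006x+0.2552y+-0.0638z = -0.0053
Cramer: x(z) = 0.0056-0.0677z;  y(z) = -0.0097+0.1173z
sphere 1 gives Az²+Bz+C=0 with A=1.0183, B=0.1209, C=-0.2182;  B²−4AC=0.9033;  roots -0.5260, 0.4073;  negative root z = -0.5260
x = 0.0412, y = -0.0714

(0.0412, -0.0714, -0.5260)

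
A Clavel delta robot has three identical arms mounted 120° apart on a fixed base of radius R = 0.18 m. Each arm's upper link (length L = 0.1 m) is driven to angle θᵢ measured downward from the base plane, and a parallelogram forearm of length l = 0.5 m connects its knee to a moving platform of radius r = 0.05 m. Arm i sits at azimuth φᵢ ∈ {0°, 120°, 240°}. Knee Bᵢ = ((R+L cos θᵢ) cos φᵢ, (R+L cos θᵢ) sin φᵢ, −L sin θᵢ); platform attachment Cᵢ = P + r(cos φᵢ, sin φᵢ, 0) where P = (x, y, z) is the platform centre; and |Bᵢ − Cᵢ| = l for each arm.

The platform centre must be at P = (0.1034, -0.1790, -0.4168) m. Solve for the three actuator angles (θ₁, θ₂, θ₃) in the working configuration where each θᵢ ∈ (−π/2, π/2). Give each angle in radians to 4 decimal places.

rotate P by −φ1: (0.1034, -0.1790, -0.4168)
  A=0.0266, B=-0.4168, C=(l²−L²−A²−y'²−z²)/(2L)=0.1676
  θ1 = atan2(B,A) + arccos(C/0.4176) = -0.3493
rotate P by −φ2: (-0.2067, 0.0000, -0.4168)
  A=0.3367, B=-0.4168, C=(l²−L²−A²−y'²−z²)/(2L)=-0.2355
  γ=atan2(-0.4168,0.3367)=-0.8913;  ψ=arccos(-0.4395)=2.0259;  θ2=γ+ψ≈1.1346
φ3=240.0° → target in arm frame (0.1033, 0.1790)
  e−x'=0.0267;  (l²−L²−(e−x')²−y'²−z²)/2L = 0.1675
  γ=atan2(-0.4168,0.0267)=-1.5069;  ψ=arccos(0.4011)=1.1580;  θ3=γ+ψ≈-0.3488

θ₁ = -0.3493, θ₂ = 1.1346, θ₃ = -0.3488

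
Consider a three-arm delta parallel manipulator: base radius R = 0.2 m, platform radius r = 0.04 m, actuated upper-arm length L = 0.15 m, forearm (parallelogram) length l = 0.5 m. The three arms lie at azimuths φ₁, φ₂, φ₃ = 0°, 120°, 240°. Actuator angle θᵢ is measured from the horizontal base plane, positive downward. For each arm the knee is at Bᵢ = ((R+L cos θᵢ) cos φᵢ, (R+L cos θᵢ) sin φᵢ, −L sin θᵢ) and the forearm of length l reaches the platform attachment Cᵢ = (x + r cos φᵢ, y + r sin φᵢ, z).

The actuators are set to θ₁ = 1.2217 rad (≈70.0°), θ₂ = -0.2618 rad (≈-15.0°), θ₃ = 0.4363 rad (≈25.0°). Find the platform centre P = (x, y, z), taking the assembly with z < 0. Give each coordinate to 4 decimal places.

(-0.1903, 0.0849, -0.4264)

φ1=0.0°: virtual centre (0.2113, 0.0000, -0.1410), radius l
O2 = (0.3049·cos120.0°, 0.3049·sin120.0°, 0.0388) = (-0.1524, 0.2640, 0.0388)
arm 3 at φ=240.0°: e+L cos θ3 = 0.2959;  O3 = (-0.1480, -0.2563, -0.0634)
|O₂|²−|O₁|² = 0.0299;  |O₃|²−|O₁|² = 0.0271
[-0.7275 0.5281 0.3596]·P = 0.0299;  [-0.7186 -0.5126 0.1551]·P = 0.0271
det = 0.7524;  x = -0.0394+0.3538z,  y = 0.0024+-0.1934z
quadratic in z: (1.1626)z²+(0.1035)z+(-0.1673)=0, √Δ=0.8880 → z ∈ {-0.4264, 0.3374}; z = -0.4264 (taking z<0)
x = -0.1903, y = 0.0849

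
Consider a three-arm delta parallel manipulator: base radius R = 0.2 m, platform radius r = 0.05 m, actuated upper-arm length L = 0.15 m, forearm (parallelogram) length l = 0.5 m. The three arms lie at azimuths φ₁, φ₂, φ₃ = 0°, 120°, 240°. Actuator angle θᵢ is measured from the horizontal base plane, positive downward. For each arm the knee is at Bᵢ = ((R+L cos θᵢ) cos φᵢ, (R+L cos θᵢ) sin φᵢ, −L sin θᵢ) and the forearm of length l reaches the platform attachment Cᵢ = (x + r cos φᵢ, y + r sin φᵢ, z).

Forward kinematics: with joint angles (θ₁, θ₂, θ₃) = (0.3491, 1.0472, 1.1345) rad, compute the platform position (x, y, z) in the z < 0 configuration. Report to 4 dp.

φ1=0.0°: virtual centre (0.2910, 0.0000, -0.0513), radius l
O2 = (0.2250·cos120.0°, 0.2250·sin120.0°, -0.1299) = (-0.1125, 0.1949, -0.1299)
O3 = (0.2134·cos240.0°, 0.2134·sin240.0°, -0.1359) = (-0.1067, -0.1848, -0.1359)
subtract pairs → two planes through P
plane₁₂: -0.8069x+0.3897y+-0.1572z = -0.0198
Cramer: x(z) = 0.0269-0.2040z;  y(z) = 0.0050-0.0190z
sphere 1 gives Az²+Bz+C=0 with A=1.0420, B=0.2101, C=-0.1776;  B²−4AC=0.7845;  roots -0.5259, 0.3242;  negative root z = -0.5259
x = 0.1342, y = 0.0150

(0.1342, 0.0150, -0.5259)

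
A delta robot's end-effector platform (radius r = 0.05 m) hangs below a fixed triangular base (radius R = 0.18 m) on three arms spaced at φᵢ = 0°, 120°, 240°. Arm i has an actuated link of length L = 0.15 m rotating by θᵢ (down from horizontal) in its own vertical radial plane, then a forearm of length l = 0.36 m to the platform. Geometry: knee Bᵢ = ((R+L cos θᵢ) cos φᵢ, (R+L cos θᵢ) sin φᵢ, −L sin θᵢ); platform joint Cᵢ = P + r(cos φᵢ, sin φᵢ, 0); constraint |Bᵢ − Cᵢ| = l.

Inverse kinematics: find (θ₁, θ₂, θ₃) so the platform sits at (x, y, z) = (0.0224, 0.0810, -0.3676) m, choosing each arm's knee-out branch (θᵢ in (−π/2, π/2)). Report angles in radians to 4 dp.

arm 1 (φ=0.0°): x'=0.0224, y'=0.0810
  e−x'=0.1076;  (l²−L²−(e−x')²−y'²−z²)/2L = -0.1539
  √(A²+B²)=0.3830;  θ1 = -1.2860+1.9843 ≈ 0.6982
rotate P by −φ2: (0.0589, -0.0599, -0.3676)
  A cos θ + B sin θ = C:  0.0711·cos θ + -0.3676·sin θ = -0.1222
  γ=atan2(-0.3676,0.0711)=-1.3799;  ψ=arccos(-0.3264)=1.9033;  θ2=γ+ψ≈0.5235
φ3=240.0° → target in arm frame (-0.0813, -0.0211)
  A cos θ + B sin θ = C:  0.2113·cos θ + -0.3676·sin θ = -0.2438
  θ3 = atan2(B,A) + arccos(C/0.4240) = 1.1344

θ₁ = 0.6982, θ₂ = 0.5235, θ₃ = 1.1344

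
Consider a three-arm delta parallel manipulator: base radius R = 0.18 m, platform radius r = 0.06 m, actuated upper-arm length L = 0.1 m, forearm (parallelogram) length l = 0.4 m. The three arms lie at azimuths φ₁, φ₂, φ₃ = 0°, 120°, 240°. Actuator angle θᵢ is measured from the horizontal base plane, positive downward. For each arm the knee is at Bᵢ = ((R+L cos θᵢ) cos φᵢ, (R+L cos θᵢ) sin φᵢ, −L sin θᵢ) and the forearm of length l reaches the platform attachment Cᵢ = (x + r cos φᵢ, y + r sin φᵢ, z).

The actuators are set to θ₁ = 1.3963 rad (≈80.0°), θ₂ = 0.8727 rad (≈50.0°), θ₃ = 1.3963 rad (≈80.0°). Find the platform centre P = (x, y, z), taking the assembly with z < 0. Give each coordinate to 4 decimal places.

arm 1 at φ=0.0°: ρ1 = 0.1374;  S1 = (0.1374, 0.0000, -0.0985)
S2 = (0.1843·cos120.0°, 0.1843·sin120.0°, -0.0766) = (-0.0921, 0.1596, -0.0766)
arm 3 at φ=240.0°: ρ3 = 0.1374;  S3 = (-0.0687, -0.1190, -0.0985)
eliminate P² terms by subtracting sphere 1 from 2 and 3
plane₁₂: -0.4590x+0.3192y+0.0437z = 0.0113
Cramer: x(z) = -0.0111+0.0432z;  y(z) = 0.0193-0.0749z
into |P−S₁|² = l²: 1.0075z² + 0.1812z + -0.1279 = 0;  Δ = 0.5482;  z = -0.4574 or 0.2775 → z<0 root = -0.4574
x = -0.0309, y = 0.0535

(-0.0309, 0.0535, -0.4574)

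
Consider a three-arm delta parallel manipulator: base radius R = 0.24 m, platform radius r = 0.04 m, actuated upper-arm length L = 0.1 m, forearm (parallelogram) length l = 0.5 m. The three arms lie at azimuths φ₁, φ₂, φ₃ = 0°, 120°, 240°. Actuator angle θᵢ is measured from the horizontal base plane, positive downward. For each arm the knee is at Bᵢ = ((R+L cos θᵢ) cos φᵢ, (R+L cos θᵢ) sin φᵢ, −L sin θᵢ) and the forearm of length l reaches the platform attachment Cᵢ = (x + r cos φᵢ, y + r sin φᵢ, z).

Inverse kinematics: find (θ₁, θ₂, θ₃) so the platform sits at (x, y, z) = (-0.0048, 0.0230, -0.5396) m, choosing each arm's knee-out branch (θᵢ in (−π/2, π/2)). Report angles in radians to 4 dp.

θ₁ = 1.3090, θ₂ = 1.1345, θ₃ = 1.3963

arm 1 (φ=0.0°): x'=-0.0048, y'=0.0230
  e−x'=0.2048;  (l²−L²−(e−x')²−y'²−z²)/2L = -0.4682
  θ1 = atan2(B,A) + arccos(C/0.5772) = 1.3090
φ2=120.0° → target in arm frame (0.0223, -0.0073)
  A=0.1777, B=-0.5396, C=(l²−L²−A²−y'²−z²)/(2L)=-0.4140
  θ2 = atan2(B,A) + arccos(C/0.5681) = 1.1345
φ3=240.0° → target in arm frame (-0.0175, -0.0157)
  e−x'=0.2175;  (l²−L²−(e−x')²−y'²−z²)/2L = -0.4936
  √(A²+B²)=0.5818;  θ3 = -1.1876+2.5839 ≈ 1.3963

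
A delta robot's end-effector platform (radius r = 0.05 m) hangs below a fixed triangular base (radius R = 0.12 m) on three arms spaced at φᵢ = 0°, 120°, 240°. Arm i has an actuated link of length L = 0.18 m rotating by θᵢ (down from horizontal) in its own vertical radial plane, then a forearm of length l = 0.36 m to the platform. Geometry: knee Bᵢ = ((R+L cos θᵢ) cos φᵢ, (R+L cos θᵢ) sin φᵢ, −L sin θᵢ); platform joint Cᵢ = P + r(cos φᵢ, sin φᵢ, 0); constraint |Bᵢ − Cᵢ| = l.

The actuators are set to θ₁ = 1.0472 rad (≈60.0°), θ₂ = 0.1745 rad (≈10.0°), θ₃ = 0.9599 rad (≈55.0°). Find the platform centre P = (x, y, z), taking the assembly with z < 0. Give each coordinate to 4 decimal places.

S1 = (0.1600·cos0.0°, 0.1600·sin0.0°, -0.1559) = (0.1600, 0.0000, -0.1559)
φ2=120.0°: virtual centre (-0.1236, 0.2141, -0.0313), radius l
S3 = (0.1732·cos240.0°, 0.1732·sin240.0°, -0.1474) = (-0.0866, -0.1500, -0.1474)
eliminate P² terms by subtracting sphere 1 from 2 and 3
linear system: -0.5673x+0.4283y = 0.0122−0.2493z; -0.4932x+-0.3001y = 0.0019−0.0169z
det = 0.3815;  x = -0.0117+0.2150z,  y = 0.0130+-0.2972z
quadratic in z: (1.1346)z²+(0.2302)z+(-0.0757)=0, √Δ=0.6295 → z ∈ {-0.3789, 0.1760}; z = -0.3789 (taking z<0)
x = -0.0932, y = 0.1256

(-0.0932, 0.1256, -0.3789)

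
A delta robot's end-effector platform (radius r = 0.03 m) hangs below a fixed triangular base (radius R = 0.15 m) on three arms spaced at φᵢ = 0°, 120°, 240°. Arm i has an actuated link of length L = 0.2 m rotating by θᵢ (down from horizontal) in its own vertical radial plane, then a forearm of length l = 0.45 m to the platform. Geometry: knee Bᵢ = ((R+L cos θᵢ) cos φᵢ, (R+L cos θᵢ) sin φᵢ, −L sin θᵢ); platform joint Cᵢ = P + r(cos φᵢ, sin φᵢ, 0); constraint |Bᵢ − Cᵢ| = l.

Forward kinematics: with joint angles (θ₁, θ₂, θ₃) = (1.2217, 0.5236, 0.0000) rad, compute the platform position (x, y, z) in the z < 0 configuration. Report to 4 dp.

(-0.2007, -0.0764, -0.4007)

centre 1 = (0.1884·cos0.0°, 0.1884·sin0.0°, -0.1879) = (0.1884, 0.0000, -0.1879)
arm 2 at φ=120.0°: ρ2 = 0.2932;  centre 2 = (-0.1466, 0.2539, -0.1000)
centre 3 = (0.3200·cos240.0°, 0.3200·sin240.0°, 0.0000) = (-0.1600, -0.2771, 0.0000)
subtract pairs → two planes through P
linear system: -0.6700x+0.5078y = 0.0252−0.1759z; -0.6968x+-0.5543y = 0.0316−0.3759z
det = 0.7252;  x = -0.0413+0.3976z,  y = -0.0050+0.1783z
quadratic in z: (1.1899)z²+(0.1914)z+(-0.1144)=0, √Δ=0.7622 → z ∈ {-0.4007, 0.2399}; z = -0.4007 (taking z<0)
x = -0.2007, y = -0.0764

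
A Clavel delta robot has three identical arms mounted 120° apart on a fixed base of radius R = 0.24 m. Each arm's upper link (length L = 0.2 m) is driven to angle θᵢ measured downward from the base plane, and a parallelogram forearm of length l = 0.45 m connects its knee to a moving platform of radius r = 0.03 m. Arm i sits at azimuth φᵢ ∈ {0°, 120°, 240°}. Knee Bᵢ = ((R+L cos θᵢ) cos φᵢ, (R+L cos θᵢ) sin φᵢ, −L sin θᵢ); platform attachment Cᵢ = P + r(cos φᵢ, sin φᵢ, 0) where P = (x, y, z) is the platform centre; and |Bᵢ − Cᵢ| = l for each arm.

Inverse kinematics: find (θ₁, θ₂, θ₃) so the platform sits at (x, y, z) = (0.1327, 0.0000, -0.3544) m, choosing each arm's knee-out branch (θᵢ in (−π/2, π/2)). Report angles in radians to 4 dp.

θ₁ = 0.0000, θ₂ = 0.9597, θ₃ = 0.9597

arm 1 (φ=0.0°): x'=0.1327, y'=0.0000
  e−x'=0.0773;  (l²−L²−(e−x')²−y'²−z²)/2L = 0.0773
  θ1 = atan2(B,A) + arccos(C/0.3627) = 0.0000
φ2=120.0° → target in arm frame (-0.0663, -0.1149)
  A cos θ + B sin θ = C:  0.2763·cos θ + -0.3544·sin θ = -0.1317
  θ2 = atan2(B,A) + arccos(C/0.4494) = 0.9597
φ3=240.0° → target in arm frame (-0.0664, 0.1149)
  A=0.2764, B=-0.3544, C=(l²−L²−A²−y'²−z²)/(2L)=-0.1317
  θ3 = atan2(B,A) + arccos(C/0.4494) = 0.9597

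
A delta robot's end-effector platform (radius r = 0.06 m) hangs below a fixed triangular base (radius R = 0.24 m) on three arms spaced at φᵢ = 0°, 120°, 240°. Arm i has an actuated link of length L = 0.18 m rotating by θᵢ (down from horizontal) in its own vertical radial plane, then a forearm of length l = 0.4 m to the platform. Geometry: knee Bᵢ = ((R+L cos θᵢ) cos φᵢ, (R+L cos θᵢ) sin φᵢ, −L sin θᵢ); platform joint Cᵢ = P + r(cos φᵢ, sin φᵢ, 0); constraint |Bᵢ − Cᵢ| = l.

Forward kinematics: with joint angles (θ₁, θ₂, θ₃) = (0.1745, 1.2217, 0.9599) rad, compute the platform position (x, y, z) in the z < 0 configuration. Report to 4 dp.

centre 1 = (0.3573·cos0.0°, 0.3573·sin0.0°, -0.0313) = (0.3573, 0.0000, -0.0313)
centre 2 = (0.2416·cos120.0°, 0.2416·sin120.0°, -0.1691) = (-0.1208, 0.2092, -0.1691)
centre 3 = (0.2832·cos240.0°, 0.2832·sin240.0°, -0.1474) = (-0.1416, -0.2453, -0.1474)
subtract pairs → two planes through P
plane₁₂: -0.9561x+0.4184y+-0.2758z = -0.0417
det = 0.8865;  x = 0.0356+-0.2623z,  y = -0.0181+0.0598z
into |P−centre ₁|² = l²: 1.0724z² + 0.2291z + -0.0552 = 0;  Δ = 0.2894;  z = -0.3576 or 0.1440 → z<0 root = -0.3576
x = 0.1294, y = -0.0395

(0.1294, -0.0395, -0.3576)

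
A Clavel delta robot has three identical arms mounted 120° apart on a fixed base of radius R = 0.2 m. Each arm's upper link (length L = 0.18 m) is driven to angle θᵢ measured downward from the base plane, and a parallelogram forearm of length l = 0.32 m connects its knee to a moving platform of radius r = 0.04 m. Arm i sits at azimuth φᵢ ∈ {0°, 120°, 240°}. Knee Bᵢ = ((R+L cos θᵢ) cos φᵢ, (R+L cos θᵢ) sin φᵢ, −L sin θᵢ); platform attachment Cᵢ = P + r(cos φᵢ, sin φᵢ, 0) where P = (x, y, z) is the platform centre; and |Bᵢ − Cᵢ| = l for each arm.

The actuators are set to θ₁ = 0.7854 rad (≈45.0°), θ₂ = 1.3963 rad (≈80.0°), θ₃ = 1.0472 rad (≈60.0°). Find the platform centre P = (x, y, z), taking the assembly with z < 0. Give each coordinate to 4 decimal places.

arm 1 at φ=0.0°: ρ1 = 0.2873;  S1 = (0.2873, 0.0000, -0.1273)
φ2=120.0°: virtual centre (-0.0956, 0.1656, -0.1773), radius l
S3 = (0.2500·cos240.0°, 0.2500·sin240.0°, -0.1559) = (-0.1250, -0.2165, -0.1559)
subtract pairs → two planes through P
linear system: -0.7658x+0.3313y = -0.0307−-0.1000z; -0.8246x+-0.4330y = -0.0119−-0.0572z
det = 0.6047;  x = 0.0285+-0.1029z,  y = -0.0268+0.0639z
sphere 1 gives Az²+Bz+C=0 with A=1.0147, B=0.3044, C=-0.0185;  B²−4AC=0.1679;  roots -0.3519, 0.0519;  negative root z = -0.3519
x = 0.0648, y = -0.0493

(0.0648, -0.0493, -0.3519)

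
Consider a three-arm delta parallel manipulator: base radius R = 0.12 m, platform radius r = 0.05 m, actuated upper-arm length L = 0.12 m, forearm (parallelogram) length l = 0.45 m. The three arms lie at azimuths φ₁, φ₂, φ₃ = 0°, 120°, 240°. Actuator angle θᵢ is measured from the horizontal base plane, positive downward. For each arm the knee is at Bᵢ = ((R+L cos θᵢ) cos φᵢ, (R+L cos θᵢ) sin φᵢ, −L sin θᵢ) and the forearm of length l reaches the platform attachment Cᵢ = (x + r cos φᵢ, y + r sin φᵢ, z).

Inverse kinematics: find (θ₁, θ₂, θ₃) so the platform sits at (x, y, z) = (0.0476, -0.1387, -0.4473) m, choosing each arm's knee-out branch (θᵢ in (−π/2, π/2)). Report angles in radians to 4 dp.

φ1=0.0° → target in arm frame (0.0476, -0.1387)
  A=0.0224, B=-0.4473, C=(l²−L²−A²−y'²−z²)/(2L)=-0.1322
  θ1 = atan2(B,A) + arccos(C/0.4479) = 0.3496
rotate P by −φ2: (-0.1439, 0.0281, -0.4473)
  A cos θ + B sin θ = C:  0.2139·cos θ + -0.4473·sin θ = -0.2439
  √(A²+B²)=0.4958;  θ2 = -1.1247+2.0850 ≈ 0.9603
arm 3 (φ=240.0°): x'=0.0963, y'=0.1106
  A cos θ + B sin θ = C:  -0.0263·cos θ + -0.4473·sin θ = -0.1037
  θ3 = atan2(B,A) + arccos(C/0.4481) = 0.1749

θ₁ = 0.3496, θ₂ = 0.9603, θ₃ = 0.1749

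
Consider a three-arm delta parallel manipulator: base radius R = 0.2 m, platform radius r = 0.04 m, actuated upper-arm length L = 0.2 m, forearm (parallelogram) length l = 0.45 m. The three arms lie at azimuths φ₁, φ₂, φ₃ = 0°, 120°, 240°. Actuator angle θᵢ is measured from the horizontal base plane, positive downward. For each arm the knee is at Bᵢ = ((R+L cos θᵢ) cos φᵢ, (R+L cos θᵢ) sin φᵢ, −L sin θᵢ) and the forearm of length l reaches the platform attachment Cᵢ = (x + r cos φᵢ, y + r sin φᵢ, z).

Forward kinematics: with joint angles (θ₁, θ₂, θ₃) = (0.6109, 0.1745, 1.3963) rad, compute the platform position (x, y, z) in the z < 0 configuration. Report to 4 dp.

φ1=0.0°: virtual centre (0.3238, 0.0000, -0.1147), radius l
arm 2 at φ=120.0°: e+L cos θ2 = 0.3570;  centre 2 = (-0.1785, 0.3091, -0.0347)
φ3=240.0°: virtual centre (-0.0974, -0.1686, -0.1970), radius l
|centre ₂|²−|centre ₁|² = 0.0106;  |centre ₃|²−|centre ₁|² = -0.0413
linear system: -1.0046x+0.6183y = 0.0106−0.1600z; -0.8424x+-0.3373y = -0.0413−-0.1645z
det = 0.8596;  x = 0.0256+-0.0555z,  y = 0.0587+-0.3490z
sphere 1 gives Az²+Bz+C=0 with A=1.1249, B=0.2216, C=-0.0969;  B²−4AC=0.4853;  roots -0.4081, 0.2111;  negative root z = -0.4081
x = 0.0482, y = 0.2011

(0.0482, 0.2011, -0.4081)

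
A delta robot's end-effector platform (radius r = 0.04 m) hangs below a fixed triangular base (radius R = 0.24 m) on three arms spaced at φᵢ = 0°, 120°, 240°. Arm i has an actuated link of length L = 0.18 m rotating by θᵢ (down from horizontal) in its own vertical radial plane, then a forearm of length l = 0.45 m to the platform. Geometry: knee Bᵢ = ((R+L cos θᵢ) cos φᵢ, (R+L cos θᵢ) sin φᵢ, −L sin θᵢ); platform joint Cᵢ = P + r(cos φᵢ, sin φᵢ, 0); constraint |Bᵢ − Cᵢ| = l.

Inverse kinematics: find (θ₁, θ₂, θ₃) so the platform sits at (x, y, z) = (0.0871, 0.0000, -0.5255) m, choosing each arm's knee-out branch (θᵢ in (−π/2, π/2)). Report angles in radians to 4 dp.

θ₁ = 0.8727, θ₂ = 1.3961, θ₃ = 1.3961

φ1=0.0° → target in arm frame (0.0871, 0.0000)
  A cos θ + B sin θ = C:  0.1129·cos θ + -0.5255·sin θ = -0.3300
  θ1 = atan2(B,A) + arccos(C/0.5375) = 0.8727
rotate P by −φ2: (-0.0435, -0.0754, -0.5255)
  A cos θ + B sin θ = C:  0.2435·cos θ + -0.5255·sin θ = -0.4752
  √(A²+B²)=0.5792;  θ2 = -1.1368+2.5329 ≈ 1.3961
rotate P by −φ3: (-0.0436, 0.0754, -0.5255)
  A=0.2436, B=-0.5255, C=(l²−L²−A²−y'²−z²)/(2L)=-0.4752
  γ=atan2(-0.5255,0.2436)=-1.1368;  ψ=arccos(-0.8204)=2.5329;  θ3=γ+ψ≈1.3961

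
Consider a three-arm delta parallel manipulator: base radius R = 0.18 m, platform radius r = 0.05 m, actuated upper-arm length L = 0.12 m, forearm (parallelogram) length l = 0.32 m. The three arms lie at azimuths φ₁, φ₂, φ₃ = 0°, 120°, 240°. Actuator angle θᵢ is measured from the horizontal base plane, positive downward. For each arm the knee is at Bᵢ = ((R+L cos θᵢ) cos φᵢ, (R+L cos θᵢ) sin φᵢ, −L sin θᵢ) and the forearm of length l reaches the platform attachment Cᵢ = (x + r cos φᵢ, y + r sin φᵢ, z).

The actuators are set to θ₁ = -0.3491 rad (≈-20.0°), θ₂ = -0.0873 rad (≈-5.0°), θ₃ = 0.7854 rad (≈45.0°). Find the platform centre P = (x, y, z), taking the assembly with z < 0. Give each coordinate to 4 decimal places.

(0.0518, 0.0627, -0.2079)

arm 1 at φ=0.0°: ρ1 = 0.2428;  S1 = (0.2428, 0.0000, 0.0410)
φ2=120.0°: virtual centre (-0.1248, 0.2161, 0.0105), radius l
S3 = (0.2149·cos240.0°, 0.2149·sin240.0°, -0.0849) = (-0.1074, -0.1861, -0.0849)
subtract pairs → two planes through P
linear system: -0.7351x+0.4322y = 0.0018−-0.0612z; -0.7004x+-0.3721y = -0.0073−-0.2518z
det = 0.5763;  x = 0.0043+-0.2284z,  y = 0.0114+-0.2468z
into |P−S₁|² = l²: 1.1131z² + 0.0212z + -0.0437 = 0;  Δ = 0.1951;  z = -0.2079 or 0.1889 → z<0 root = -0.2079
x = 0.0518, y = 0.0627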